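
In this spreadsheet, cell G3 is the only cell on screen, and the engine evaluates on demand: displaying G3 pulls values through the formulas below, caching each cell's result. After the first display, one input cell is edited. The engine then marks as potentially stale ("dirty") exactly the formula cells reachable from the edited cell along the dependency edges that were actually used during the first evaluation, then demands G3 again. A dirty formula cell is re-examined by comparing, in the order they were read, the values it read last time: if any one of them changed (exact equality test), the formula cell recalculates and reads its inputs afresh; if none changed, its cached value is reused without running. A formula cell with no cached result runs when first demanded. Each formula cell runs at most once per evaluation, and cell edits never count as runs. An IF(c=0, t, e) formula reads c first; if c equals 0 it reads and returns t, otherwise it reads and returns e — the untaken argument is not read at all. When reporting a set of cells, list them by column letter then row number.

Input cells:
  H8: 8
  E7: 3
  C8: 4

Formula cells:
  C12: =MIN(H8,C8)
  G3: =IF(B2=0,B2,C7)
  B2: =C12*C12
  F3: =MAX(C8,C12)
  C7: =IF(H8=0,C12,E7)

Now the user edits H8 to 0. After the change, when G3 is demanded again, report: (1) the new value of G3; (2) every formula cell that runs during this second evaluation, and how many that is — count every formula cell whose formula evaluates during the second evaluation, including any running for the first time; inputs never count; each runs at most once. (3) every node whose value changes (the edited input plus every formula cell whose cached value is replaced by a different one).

G3 now evaluates to 0.
Run set: B2, C12, G3 (3 run).
Changed values: B2, C12, G3, H8.
The important point: the flipped condition redirects demand; C7 is left stale, never re-checked.

Initial pass — values computed on the first demand:
  C12 = MIN(8, 4) = 4
  B2 = 4 * 4 = 16
  C7 = IF(H8=0: H8=8 -> else branch E7) = 3
  G3 = IF(B2=0: B2=16 -> else branch C7) = 3

Second demand — change propagation:
  C12: re-runs because H8 8->0; new result 0.
  B2: re-runs because C12 4->0; C12 4->0; new result 0.
  C7: dirty yet unreached — the second evaluation never asks for it.
  G3: re-runs because B2 16->0; new result 0.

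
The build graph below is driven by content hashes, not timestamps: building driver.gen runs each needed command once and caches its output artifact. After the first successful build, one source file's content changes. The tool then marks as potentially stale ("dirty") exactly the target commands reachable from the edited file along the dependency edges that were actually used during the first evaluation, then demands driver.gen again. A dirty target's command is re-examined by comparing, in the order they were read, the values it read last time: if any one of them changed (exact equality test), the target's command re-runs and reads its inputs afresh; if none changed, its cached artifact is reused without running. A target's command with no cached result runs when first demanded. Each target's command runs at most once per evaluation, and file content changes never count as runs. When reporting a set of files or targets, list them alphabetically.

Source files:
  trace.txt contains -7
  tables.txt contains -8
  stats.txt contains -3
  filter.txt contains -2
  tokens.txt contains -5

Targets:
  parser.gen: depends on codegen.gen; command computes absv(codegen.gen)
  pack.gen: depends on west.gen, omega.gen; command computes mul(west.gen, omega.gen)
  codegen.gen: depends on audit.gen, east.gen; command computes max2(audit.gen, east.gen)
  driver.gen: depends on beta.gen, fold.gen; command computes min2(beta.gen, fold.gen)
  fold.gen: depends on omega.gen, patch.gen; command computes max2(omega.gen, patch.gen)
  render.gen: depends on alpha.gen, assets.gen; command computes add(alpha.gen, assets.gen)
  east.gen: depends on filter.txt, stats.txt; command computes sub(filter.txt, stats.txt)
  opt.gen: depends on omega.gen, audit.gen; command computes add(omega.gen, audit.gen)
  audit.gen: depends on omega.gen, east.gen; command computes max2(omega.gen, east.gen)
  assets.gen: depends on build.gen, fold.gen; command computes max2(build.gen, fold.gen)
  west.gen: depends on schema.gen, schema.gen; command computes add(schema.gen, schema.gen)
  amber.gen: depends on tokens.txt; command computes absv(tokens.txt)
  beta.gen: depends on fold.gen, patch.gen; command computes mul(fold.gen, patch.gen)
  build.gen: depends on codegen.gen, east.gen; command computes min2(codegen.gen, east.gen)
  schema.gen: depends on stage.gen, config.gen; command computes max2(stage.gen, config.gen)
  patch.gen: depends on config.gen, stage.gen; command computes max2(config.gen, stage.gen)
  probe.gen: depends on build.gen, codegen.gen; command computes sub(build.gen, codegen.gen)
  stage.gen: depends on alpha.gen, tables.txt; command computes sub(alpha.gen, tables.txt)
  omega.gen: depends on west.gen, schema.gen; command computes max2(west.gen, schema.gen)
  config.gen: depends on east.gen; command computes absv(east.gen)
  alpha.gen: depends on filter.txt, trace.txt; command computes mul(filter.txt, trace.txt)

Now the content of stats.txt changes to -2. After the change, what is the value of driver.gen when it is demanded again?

Initial pass — values computed on the first demand:
  alpha.gen = mul(-2, -7) = 14
  east.gen = sub(-2, -3) = 1
  config.gen = absv(1) = 1
  stage.gen = sub(14, -8) = 22
  patch.gen = max2(1, 22) = 22
  schema.gen = max2(22, 1) = 22
  west.gen = add(22, 22) = 44
  omega.gen = max2(44, 22) = 44
  fold.gen = max2(44, 22) = 44
  beta.gen = mul(44, 22) = 968
  driver.gen = min2(968, 44) = 44

Second demand — change propagation:
  east.gen: re-runs because stats.txt -3->-2; new result 0.
  config.gen: re-runs because east.gen 1->0; new result 0.
  patch.gen: re-runs because config.gen 1->0; new result 22 (unchanged).
  schema.gen: re-runs because config.gen 1->0; new result 22 (unchanged).
  west.gen: re-examined; everything it read last time is the same (schema.gen unchanged, schema.gen unchanged) — cache 44 kept, no run.
  omega.gen: re-examined; everything it read last time is the same (west.gen unchanged, schema.gen unchanged) — cache 44 kept, no run.
  fold.gen: re-examined; everything it read last time is the same (omega.gen unchanged, patch.gen unchanged) — cache 44 kept, no run.
  beta.gen: re-examined; everything it read last time is the same (fold.gen unchanged, patch.gen unchanged) — cache 968 kept, no run.
  driver.gen: re-examined; everything it read last time is the same (beta.gen unchanged, fold.gen unchanged) — cache 44 kept, no run.

The important point: at west.gen every value read last time is unchanged, so the dirty flag clears without a run.

driver.gen now evaluates to 44.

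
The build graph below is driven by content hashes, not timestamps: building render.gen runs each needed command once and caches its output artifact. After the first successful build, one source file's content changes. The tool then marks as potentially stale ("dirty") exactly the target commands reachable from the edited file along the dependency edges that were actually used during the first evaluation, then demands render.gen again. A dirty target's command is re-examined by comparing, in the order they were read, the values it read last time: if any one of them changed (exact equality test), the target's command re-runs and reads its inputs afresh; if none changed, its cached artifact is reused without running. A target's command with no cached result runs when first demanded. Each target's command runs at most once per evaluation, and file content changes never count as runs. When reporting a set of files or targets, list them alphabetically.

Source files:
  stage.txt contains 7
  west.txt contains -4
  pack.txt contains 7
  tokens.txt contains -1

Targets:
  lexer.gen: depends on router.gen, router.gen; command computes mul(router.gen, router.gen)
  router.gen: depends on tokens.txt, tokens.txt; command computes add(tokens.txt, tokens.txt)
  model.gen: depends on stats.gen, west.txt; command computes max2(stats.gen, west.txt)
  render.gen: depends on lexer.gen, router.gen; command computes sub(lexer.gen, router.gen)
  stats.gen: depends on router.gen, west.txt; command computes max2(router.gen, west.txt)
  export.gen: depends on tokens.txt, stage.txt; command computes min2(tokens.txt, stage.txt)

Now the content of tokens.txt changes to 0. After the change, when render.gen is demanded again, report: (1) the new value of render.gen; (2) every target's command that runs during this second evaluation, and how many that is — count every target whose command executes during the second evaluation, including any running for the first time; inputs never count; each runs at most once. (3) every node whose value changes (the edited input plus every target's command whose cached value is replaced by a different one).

Initial pass — values computed on the first demand:
  router.gen = add(-1, -1) = -2
  lexer.gen = mul(-2, -2) = 4
  render.gen = sub(4, -2) = 6

Second demand — change propagation:
  router.gen: re-runs because tokens.txt -1->0; tokens.txt -1->0; new result 0.
  lexer.gen: re-runs because router.gen -2->0; router.gen -2->0; new result 0.
  render.gen: re-runs because lexer.gen 4->0; router.gen -2->0; new result 0.

render.gen now evaluates to 0.
Run set: lexer.gen, render.gen, router.gen (3 run).
Changed values: lexer.gen, render.gen, router.gen, tokens.txt.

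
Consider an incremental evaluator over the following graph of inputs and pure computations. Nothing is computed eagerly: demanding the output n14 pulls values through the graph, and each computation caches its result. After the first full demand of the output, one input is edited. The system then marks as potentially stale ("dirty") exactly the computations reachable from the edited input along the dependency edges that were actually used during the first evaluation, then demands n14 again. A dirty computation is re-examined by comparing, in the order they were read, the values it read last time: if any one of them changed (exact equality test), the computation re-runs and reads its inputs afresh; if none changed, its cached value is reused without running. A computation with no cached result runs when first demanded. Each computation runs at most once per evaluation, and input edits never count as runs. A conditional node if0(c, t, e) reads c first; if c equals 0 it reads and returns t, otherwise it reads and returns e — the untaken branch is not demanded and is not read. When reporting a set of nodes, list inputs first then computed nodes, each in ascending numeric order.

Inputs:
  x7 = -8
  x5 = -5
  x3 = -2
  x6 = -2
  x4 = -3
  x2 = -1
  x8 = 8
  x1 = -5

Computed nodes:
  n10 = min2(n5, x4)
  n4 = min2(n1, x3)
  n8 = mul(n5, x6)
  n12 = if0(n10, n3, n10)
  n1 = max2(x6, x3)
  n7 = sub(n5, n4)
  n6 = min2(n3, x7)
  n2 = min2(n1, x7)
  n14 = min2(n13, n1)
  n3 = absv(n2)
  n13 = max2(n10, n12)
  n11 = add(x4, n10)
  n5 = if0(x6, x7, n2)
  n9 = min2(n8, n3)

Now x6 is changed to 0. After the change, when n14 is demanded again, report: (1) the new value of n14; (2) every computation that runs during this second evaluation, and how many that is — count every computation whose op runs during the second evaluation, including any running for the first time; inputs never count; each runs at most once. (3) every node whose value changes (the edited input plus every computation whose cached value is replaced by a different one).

n14 now evaluates to -8.
Run set: n1, n5, n14 (3 run).
Changed values: x6, n1.
The important point: the flipped condition redirects demand; n2 is left stale, never re-checked.

Initial pass — values computed on the first demand:
  n1 = max2(-2, -2) = -2
  n2 = min2(-2, -8) = -8
  n5 = if0(x6=-2 -> else branch n2) = -8
  n10 = min2(-8, -3) = -8
  n12 = if0(n10=-8 -> else branch n10) = -8
  n13 = max2(-8, -8) = -8
  n14 = min2(-8, -2) = -8

Second demand — change propagation:
  n1: re-runs because x6 -2->0; new result 0.
  n2: dirty yet unreached — the second evaluation never asks for it.
  n5: re-runs because x6 -2->0; new result -8 (unchanged).
  n10: re-examined; everything it read last time is the same (n5 unchanged, x4 unchanged) — cache -8 kept, no run.
  n12: re-examined; everything it read last time is the same (n10 unchanged, n10 unchanged) — cache -8 kept, no run.
  n13: re-examined; everything it read last time is the same (n10 unchanged, n12 unchanged) — cache -8 kept, no run.
  n14: re-runs because n1 -2->0; new result -8 (unchanged).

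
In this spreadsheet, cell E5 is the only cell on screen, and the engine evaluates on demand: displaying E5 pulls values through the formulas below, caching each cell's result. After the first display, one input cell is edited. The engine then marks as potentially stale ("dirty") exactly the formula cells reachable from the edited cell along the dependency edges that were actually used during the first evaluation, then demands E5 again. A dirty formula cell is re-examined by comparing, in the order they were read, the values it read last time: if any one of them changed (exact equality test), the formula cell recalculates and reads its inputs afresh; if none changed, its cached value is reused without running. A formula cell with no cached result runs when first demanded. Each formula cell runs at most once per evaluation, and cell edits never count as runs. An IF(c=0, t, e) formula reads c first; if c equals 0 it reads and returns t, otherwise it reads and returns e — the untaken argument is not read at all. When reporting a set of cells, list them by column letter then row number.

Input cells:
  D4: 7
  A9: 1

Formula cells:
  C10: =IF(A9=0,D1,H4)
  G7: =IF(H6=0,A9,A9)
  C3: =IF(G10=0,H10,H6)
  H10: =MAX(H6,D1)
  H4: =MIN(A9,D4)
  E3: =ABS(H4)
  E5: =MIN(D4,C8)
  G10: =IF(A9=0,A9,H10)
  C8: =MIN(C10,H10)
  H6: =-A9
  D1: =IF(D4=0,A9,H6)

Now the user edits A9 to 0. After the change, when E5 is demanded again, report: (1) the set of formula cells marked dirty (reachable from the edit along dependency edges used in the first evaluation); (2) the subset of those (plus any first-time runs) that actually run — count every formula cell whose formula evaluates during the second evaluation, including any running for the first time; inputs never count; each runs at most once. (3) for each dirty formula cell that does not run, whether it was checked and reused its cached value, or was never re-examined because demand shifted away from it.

Dirty set: C8, C10, D1, E5, H4, H6, H10.
Run set: C8, C10, D1, E5, H6, H10 (6 run).
Left stale — demand moved off them: H4.
The important point: the flipped condition redirects demand; H4 is left stale, never re-checked.

Initial pass — values computed on the first demand:
  H4 = MIN(1, 7) = 1
  H6 = -(1) = -1
  D1 = IF(D4=0: D4=7 -> else branch H6) = -1
  C10 = IF(A9=0: A9=1 -> else branch H4) = 1
  H10 = MAX(-1, -1) = -1
  C8 = MIN(1, -1) = -1
  E5 = MIN(7, -1) = -1

Second demand — change propagation:
  H4: dirty yet unreached — the second evaluation never asks for it.
  H6: re-runs because A9 1->0; new result 0.
  D1: re-runs because H6 -1->0; new result 0.
  C10: re-runs because A9 1->0; new result 0.
  H10: re-runs because H6 -1->0; D1 -1->0; new result 0.
  C8: re-runs because C10 1->0; H10 -1->0; new result 0.
  E5: re-runs because C8 -1->0; new result 0.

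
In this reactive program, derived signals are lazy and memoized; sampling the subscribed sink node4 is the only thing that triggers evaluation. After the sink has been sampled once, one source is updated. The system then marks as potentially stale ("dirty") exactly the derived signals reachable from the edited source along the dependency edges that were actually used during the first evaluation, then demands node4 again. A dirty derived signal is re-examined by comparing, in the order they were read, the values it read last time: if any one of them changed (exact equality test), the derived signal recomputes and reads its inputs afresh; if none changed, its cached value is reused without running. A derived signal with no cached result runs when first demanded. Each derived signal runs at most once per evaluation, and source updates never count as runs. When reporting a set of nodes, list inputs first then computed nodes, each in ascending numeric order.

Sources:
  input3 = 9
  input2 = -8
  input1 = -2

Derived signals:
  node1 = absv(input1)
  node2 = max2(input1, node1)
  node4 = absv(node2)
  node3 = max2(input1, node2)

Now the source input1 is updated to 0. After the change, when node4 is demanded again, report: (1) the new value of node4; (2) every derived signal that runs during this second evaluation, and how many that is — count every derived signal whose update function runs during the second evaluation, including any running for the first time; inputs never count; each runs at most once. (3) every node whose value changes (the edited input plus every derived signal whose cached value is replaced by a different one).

First demand of the output computes:
  node1 = absv(-2) = 2
  node2 = max2(-2, 2) = 2
  node4 = absv(2) = 2

After the edit, cleaning proceeds:
  node1: a read changed (input1 -2->0) — executes, giving 0.
  node2: a read changed (input1 -2->0; node1 2->0) — executes, giving 0.
  node4: a read changed (node2 2->0) — executes, giving 0.

Demanding node4 again yields 0.
3 derived signals run: node1, node2, node4.
The nodes whose values change: input1, node1, node2, node4.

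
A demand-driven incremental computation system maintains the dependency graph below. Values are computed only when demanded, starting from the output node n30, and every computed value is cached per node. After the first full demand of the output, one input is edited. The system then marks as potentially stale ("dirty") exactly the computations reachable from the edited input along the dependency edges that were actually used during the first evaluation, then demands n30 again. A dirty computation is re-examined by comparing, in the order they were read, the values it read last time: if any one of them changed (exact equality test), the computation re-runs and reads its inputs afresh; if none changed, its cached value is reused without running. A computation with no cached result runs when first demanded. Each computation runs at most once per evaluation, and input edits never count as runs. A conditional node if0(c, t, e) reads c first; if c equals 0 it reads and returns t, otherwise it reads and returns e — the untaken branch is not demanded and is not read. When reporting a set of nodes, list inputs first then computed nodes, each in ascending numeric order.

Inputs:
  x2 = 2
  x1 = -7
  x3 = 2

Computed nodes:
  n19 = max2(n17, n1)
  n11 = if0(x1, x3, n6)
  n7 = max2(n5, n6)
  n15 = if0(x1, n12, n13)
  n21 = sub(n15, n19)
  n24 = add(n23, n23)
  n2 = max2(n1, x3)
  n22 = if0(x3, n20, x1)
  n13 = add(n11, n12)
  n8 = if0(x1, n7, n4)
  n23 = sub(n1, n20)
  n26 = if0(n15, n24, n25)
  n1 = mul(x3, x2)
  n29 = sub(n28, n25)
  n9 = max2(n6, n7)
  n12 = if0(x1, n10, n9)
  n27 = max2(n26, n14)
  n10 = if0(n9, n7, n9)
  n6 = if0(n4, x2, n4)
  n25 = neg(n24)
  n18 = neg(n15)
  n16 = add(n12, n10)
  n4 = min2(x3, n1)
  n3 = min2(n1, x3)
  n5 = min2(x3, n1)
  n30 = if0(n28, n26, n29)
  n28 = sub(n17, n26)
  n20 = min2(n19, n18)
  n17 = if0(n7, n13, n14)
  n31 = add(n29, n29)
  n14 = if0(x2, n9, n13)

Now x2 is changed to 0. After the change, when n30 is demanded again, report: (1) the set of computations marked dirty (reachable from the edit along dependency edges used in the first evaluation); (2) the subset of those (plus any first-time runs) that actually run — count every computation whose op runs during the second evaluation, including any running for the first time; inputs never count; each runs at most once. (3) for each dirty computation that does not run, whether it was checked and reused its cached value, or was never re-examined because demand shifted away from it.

Marked dirty: n1, n4, n5, n6, n7, n9, n11, n12, n13, n14, n15, n17, n18, n19, n20, n23, n24, n25, n26, n28, n29, n30.
Computations that run: n1, n4, n5, n6, n7, n9, n11, n12, n13, n15, n17, n18, n19, n20, n23, n24, n26, n28, n30 — 19 in total.
Never re-examined (demand shifted away): n14, n25, n29.
Key observation: a condition flipped, so demand moved to the other branch — n14, n25, n29 are never re-examined.

First evaluation (everything demanded from the output):
  n1 = mul(2, 2) = 4
  n4 = min2(2, 4) = 2
  n5 = min2(2, 4) = 2
  n6 = if0(n4=2 -> else branch n4) = 2
  n7 = max2(2, 2) = 2
  n9 = max2(2, 2) = 2
  n11 = if0(x1=-7 -> else branch n6) = 2
  n12 = if0(x1=-7 -> else branch n9) = 2
  n13 = add(2, 2) = 4
  n14 = if0(x2=2 -> else branch n13) = 4
  n15 = if0(x1=-7 -> else branch n13) = 4
  n17 = if0(n7=2 -> else branch n14) = 4
  n18 = neg(4) = -4
  n19 = max2(4, 4) = 4
  n20 = min2(4, -4) = -4
  n23 = sub(4, -4) = 8
  n24 = add(8, 8) = 16
  n25 = neg(16) = -16
  n26 = if0(n15=4 -> else branch n25) = -16
  n28 = sub(4, -16) = 20
  n29 = sub(20, -16) = 36
  n30 = if0(n28=20 -> else branch n29) = 36

Propagation after the edit:
  n1: runs — x2 2->0; result 0.
  n4: runs — n1 4->0; result 0.
  n5: runs — n1 4->0; result 0.
  n6: runs — n4 2->0; n4 2->0; result 0.
  n7: runs — n5 2->0; n6 2->0; result 0.
  n9: runs — n6 2->0; n7 2->0; result 0.
  n11: runs — n6 2->0; result 0.
  n12: runs — n9 2->0; result 0.
  n13: runs — n11 2->0; n12 2->0; result 0.
  n14: marked dirty but never re-examined — demand shifted away from it.
  n15: runs — n13 4->0; result 0.
  n17: runs — n7 2->0; result 0.
  n18: runs — n15 4->0; result 0.
  n19: runs — n17 4->0; n1 4->0; result 0.
  n20: runs — n19 4->0; n18 -4->0; result 0.
  n23: runs — n1 4->0; n20 -4->0; result 0.
  n24: runs — n23 8->0; n23 8->0; result 0.
  n25: marked dirty but never re-examined — demand shifted away from it.
  n26: runs — n15 4->0; result 0.
  n28: runs — n17 4->0; n26 -16->0; result 0.
  n29: marked dirty but never re-examined — demand shifted away from it.
  n30: runs — n28 20->0; result 0.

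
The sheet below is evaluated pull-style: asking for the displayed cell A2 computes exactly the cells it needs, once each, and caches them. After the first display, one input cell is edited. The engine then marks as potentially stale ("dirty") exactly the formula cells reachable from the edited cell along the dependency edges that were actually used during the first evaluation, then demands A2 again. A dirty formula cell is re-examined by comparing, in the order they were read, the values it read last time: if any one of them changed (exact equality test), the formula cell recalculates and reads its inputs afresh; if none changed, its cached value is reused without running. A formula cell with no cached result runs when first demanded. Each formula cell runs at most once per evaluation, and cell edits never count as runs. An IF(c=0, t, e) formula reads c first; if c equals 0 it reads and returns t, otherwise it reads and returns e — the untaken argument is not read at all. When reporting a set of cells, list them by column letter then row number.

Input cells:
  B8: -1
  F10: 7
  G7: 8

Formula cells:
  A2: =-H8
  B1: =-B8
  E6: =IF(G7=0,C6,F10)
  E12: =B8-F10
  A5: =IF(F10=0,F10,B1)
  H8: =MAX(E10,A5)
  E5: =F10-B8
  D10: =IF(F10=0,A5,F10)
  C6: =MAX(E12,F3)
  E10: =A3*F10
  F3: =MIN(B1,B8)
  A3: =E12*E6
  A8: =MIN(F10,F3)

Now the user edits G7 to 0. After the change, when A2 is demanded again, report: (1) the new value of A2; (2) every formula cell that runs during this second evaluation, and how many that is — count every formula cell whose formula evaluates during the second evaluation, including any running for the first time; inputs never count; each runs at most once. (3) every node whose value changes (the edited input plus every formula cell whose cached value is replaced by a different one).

First demand of the output computes:
  B1 = -(-1) = 1
  A5 = IF(F10=0: F10=7 -> else branch B1) = 1
  E6 = IF(G7=0: G7=8 -> else branch F10) = 7
  E12 = -1 - 7 = -8
  A3 = -8 * 7 = -56
  E10 = -56 * 7 = -392
  H8 = MAX(-392, 1) = 1
  A2 = -(1) = -1

After the edit, cleaning proceeds:
  F3: had never run; runs now, result -1.
  C6: had never run; runs now, result -1.
  E6: a read changed (G7 8->0) — executes, giving -1.
  A3: a read changed (E6 7->-1) — executes, giving 8.
  E10: a read changed (A3 -56->8) — executes, giving 56.
  H8: a read changed (E10 -392->56) — executes, giving 56.
  A2: a read changed (H8 1->56) — executes, giving -56.

Note the branch switch — C6, F3 had no cache and run now for the first time.

Demanding A2 again yields -56.
7 formula cells run: A2, A3, C6, E6, E10, F3, H8.
The nodes whose values change: A2, A3, E6, E10, G7, H8.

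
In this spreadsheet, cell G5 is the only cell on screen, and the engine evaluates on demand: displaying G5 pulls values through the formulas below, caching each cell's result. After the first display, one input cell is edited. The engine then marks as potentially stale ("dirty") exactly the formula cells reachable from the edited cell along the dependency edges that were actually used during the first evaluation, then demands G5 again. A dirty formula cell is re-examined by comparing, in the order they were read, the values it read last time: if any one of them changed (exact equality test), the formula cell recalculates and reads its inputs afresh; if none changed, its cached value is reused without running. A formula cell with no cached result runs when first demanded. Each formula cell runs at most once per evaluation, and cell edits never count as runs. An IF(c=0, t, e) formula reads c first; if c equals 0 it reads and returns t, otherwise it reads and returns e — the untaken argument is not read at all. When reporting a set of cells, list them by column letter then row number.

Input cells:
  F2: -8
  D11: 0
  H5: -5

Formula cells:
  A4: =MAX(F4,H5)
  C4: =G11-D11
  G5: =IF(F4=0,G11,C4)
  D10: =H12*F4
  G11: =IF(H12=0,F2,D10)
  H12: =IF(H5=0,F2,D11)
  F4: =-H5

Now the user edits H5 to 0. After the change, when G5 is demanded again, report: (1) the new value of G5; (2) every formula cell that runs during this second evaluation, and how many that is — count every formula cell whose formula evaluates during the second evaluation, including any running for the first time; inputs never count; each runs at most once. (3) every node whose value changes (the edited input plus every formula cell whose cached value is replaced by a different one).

G5 now evaluates to 0.
Run set: D10, F4, G5, G11, H12 (5 run).
Changed values: F4, G5, G11, H5, H12.
The important point: the flipped condition redirects demand; C4 is left stale, never re-checked.

Initial pass — values computed on the first demand:
  F4 = -(-5) = 5
  H12 = IF(H5=0: H5=-5 -> else branch D11) = 0
  G11 = IF(H12=0: H12=0 -> then branch F2) = -8
  C4 = -8 - 0 = -8
  G5 = IF(F4=0: F4=5 -> else branch C4) = -8

Second demand — change propagation:
  F4: re-runs because H5 -5->0; new result 0.
  H12: re-runs because H5 -5->0; new result -8.
  D10: newly demanded (no cache) — executes and yields 0.
  G11: re-runs because H12 0->-8; new result 0.
  C4: dirty yet unreached — the second evaluation never asks for it.
  G5: re-runs because F4 5->0; new result 0.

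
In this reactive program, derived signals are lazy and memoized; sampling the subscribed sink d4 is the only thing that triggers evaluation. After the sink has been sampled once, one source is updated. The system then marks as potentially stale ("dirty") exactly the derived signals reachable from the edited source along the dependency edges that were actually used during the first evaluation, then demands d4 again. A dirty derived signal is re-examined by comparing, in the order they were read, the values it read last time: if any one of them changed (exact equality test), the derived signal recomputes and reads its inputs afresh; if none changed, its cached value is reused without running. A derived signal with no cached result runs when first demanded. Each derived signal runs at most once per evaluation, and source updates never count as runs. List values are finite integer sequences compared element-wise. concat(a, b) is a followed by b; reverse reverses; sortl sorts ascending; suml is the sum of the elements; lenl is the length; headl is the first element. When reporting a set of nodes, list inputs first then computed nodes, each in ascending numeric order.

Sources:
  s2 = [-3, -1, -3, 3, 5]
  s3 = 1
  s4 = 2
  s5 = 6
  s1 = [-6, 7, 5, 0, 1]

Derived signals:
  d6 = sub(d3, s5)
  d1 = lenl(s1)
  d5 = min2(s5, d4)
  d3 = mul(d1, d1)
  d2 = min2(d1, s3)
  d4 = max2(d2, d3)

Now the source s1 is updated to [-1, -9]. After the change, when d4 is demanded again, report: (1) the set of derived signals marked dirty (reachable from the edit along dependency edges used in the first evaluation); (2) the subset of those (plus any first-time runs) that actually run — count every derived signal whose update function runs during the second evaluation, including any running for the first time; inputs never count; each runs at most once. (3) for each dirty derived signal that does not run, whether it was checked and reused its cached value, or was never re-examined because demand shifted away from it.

First demand of the output computes:
  d1 = lenl([-6, 7, 5, 0, 1]) = 5
  d2 = min2(5, 1) = 1
  d3 = mul(5, 5) = 25
  d4 = max2(1, 25) = 25

After the edit, cleaning proceeds:
  d1: a read changed (s1 [-6, 7, 5, 0, 1]->[-1, -9]) — executes, giving 2.
  d2: a read changed (d1 5->2) — executes, giving 1 — identical to its old value.
  d3: a read changed (d1 5->2; d1 5->2) — executes, giving 4.
  d4: a read changed (d3 25->4) — executes, giving 4.

The edit dirties: d1, d2, d3, d4.
4 derived signals run: d1, d2, d3, d4.
No dirty derived signal escaped a run.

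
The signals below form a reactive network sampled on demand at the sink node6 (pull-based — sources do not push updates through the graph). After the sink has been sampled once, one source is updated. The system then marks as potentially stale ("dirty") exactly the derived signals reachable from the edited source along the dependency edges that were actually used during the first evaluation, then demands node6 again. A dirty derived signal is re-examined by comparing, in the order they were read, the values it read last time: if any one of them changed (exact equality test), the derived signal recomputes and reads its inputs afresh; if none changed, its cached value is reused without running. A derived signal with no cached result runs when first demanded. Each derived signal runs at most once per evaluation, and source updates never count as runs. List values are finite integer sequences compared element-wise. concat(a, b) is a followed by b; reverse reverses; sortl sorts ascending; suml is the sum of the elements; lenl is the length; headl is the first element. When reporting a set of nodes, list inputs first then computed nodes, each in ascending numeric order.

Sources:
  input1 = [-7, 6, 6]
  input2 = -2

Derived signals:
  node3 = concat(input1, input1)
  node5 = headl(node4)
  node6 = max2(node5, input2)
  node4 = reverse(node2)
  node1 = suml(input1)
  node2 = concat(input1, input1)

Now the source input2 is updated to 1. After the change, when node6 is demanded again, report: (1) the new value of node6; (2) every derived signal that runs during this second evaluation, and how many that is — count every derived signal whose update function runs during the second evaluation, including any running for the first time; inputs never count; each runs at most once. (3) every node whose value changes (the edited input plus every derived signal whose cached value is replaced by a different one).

node6 now evaluates to 6.
Run set: node6 (1 run).
Changed values: input2.

Initial pass — values computed on the first demand:
  node2 = concat([-7, 6, 6], [-7, 6, 6]) = [-7, 6, 6, -7, 6, 6]
  node4 = reverse([-7, 6, 6, -7, 6, 6]) = [6, 6, -7, 6, 6, -7]
  node5 = headl([6, 6, -7, 6, 6, -7]) = 6
  node6 = max2(6, -2) = 6

Second demand — change propagation:
  node6: re-runs because input2 -2->1; new result 6 (unchanged).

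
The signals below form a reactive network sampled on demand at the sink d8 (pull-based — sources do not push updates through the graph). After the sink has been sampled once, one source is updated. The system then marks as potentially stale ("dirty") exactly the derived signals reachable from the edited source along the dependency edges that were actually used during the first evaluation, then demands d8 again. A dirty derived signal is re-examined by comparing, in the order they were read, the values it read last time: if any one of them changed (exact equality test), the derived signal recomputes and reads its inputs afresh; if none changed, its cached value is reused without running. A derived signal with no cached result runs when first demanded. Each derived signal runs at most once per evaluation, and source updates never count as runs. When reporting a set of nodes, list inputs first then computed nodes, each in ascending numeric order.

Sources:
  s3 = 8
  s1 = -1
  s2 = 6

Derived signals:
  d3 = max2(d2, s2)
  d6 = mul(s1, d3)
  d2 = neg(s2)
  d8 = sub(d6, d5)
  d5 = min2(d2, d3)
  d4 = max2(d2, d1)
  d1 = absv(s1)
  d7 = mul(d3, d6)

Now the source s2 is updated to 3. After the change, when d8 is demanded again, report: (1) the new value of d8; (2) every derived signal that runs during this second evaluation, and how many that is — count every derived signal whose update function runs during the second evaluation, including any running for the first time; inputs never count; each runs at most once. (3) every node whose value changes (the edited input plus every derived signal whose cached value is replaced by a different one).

Initial pass — values computed on the first demand:
  d2 = neg(6) = -6
  d3 = max2(-6, 6) = 6
  d5 = min2(-6, 6) = -6
  d6 = mul(-1, 6) = -6
  d8 = sub(-6, -6) = 0

Second demand — change propagation:
  d2: re-runs because s2 6->3; new result -3.
  d3: re-runs because d2 -6->-3; s2 6->3; new result 3.
  d5: re-runs because d2 -6->-3; d3 6->3; new result -3.
  d6: re-runs because d3 6->3; new result -3.
  d8: re-runs because d6 -6->-3; d5 -6->-3; new result 0 (unchanged).

d8 now evaluates to 0.
Run set: d2, d3, d5, d6, d8 (5 run).
Changed values: s2, d2, d3, d5, d6.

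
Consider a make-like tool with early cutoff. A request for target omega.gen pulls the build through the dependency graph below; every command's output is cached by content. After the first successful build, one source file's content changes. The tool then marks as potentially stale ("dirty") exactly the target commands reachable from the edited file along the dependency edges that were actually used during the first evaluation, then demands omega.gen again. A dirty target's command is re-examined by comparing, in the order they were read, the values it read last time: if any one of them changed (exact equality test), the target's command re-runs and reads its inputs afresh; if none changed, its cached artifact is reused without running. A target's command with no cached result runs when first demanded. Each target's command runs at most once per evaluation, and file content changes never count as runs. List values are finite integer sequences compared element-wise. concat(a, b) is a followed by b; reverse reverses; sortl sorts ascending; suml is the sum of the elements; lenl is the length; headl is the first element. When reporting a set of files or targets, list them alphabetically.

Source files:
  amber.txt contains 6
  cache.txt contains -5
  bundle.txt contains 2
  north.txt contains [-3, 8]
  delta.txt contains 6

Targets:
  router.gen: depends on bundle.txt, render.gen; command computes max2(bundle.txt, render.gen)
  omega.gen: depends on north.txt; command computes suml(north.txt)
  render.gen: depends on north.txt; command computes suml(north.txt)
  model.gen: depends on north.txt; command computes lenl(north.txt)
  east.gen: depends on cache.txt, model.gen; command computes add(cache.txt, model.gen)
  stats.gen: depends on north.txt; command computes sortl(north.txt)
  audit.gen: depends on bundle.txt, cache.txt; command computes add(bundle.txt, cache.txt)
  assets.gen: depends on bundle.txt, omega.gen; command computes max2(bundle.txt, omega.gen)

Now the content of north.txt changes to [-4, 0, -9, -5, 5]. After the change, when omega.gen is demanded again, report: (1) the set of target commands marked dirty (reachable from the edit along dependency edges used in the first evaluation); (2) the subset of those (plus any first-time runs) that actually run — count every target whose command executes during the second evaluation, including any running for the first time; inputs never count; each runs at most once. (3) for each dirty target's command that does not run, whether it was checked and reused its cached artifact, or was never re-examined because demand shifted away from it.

First demand of the output computes:
  omega.gen = suml([-3, 8]) = 5

After the edit, cleaning proceeds:
  omega.gen: a read changed (north.txt [-3, 8]->[-4, 0, -9, -5, 5]) — executes, giving -13.

The edit dirties: omega.gen.
1 target commands run: omega.gen.
No dirty target's command escaped a run.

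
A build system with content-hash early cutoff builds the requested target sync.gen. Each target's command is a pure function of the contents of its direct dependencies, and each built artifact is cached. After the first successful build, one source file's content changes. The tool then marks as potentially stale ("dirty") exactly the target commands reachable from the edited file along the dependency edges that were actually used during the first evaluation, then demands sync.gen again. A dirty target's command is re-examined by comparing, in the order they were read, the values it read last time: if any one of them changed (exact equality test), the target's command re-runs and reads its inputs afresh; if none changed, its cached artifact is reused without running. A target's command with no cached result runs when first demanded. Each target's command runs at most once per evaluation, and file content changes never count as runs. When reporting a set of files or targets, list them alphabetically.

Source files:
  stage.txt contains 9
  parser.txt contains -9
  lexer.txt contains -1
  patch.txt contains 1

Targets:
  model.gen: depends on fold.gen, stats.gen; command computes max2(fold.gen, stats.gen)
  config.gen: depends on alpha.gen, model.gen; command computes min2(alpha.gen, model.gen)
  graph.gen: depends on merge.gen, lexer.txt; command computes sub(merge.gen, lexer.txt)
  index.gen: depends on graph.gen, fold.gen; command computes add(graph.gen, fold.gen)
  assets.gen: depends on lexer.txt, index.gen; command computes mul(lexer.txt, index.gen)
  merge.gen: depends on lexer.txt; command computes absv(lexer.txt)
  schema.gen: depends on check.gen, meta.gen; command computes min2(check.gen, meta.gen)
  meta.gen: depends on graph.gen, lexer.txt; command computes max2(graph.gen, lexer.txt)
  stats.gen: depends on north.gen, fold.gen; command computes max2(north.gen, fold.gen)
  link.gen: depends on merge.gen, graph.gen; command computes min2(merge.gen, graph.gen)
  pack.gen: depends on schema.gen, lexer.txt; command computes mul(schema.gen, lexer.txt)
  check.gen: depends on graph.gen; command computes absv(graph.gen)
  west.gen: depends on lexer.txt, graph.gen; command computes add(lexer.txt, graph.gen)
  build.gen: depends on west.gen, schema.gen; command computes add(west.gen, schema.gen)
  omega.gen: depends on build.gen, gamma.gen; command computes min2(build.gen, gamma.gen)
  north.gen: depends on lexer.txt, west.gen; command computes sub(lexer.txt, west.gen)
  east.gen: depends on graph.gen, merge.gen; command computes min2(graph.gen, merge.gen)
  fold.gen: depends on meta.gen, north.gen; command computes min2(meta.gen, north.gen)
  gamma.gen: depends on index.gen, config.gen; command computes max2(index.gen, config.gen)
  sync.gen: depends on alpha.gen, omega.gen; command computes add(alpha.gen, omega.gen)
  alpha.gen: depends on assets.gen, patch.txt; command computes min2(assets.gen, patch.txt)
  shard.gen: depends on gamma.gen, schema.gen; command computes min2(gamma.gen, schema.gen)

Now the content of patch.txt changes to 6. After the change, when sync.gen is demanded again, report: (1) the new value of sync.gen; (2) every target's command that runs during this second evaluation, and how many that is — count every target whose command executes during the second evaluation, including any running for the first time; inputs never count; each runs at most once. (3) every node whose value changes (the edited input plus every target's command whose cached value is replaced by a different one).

New value of sync.gen: 0.
Target commands that run: alpha.gen — 1 in total.
Values that change: patch.txt.
Key observation: the change is absorbed at alpha.gen — it re-runs but produces the same value, and the output's value is unchanged.

First evaluation (everything demanded from the output):
  merge.gen = absv(-1) = 1
  graph.gen = sub(1, -1) = 2
  check.gen = absv(2) = 2
  meta.gen = max2(2, -1) = 2
  schema.gen = min2(2, 2) = 2
  west.gen = add(-1, 2) = 1
  build.gen = add(1, 2) = 3
  north.gen = sub(-1, 1) = -2
  fold.gen = min2(2, -2) = -2
  index.gen = add(2, -2) = 0
  assets.gen = mul(-1, 0) = 0
  alpha.gen = min2(0, 1) = 0
  stats.gen = max2(-2, -2) = -2
  model.gen = max2(-2, -2) = -2
  config.gen = min2(0, -2) = -2
  gamma.gen = max2(0, -2) = 0
  omega.gen = min2(3, 0) = 0
  sync.gen = add(0, 0) = 0

Propagation after the edit:
  alpha.gen: runs — patch.txt 1->6; result 0 (same value as before).
  config.gen: checked — values it read are unchanged (alpha.gen unchanged, model.gen unchanged); reused cached -2 without running.
  gamma.gen: checked — values it read are unchanged (index.gen unchanged, config.gen unchanged); reused cached 0 without running.
  omega.gen: checked — values it read are unchanged (build.gen unchanged, gamma.gen unchanged); reused cached 0 without running.
  sync.gen: checked — values it read are unchanged (alpha.gen unchanged, omega.gen unchanged); reused cached 0 without running.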